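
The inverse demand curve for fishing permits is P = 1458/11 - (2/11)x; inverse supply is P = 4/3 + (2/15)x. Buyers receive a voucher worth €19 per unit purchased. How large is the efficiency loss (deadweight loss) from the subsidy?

Pre-subsidy: 1458/11 - (2/11)x = 4/3 + (2/15)x gives x* = 10825/26 and P* = 739/13.
With the rebate, buyers effectively pay Pb = Ps − 19, where Ps is the price sellers receive.
On the curves, Pb = 1458/11 - (2/11)x and Ps = 4/3 + (2/15)x; the wedge Ps − Pb = 19 gives 4/3 + (2/15)x − (1458/11 - (2/11)x) = 19, so x' = 24785/52.
Then Pb = 1458/11 − (2/11)·(24785/52) = 1193/26 and Ps = 4/3 + (2/15)·(24785/52) = 1687/26.
The subsidy expands output by 24785/52 − 10825/26 = 3135/52 past the efficient level; on those units the gap between marginal cost and willingness to pay runs from 0 up to 19.
DWL = ½ × 19 × 3135/52 = 59565/104.

Deadweight loss = 59565/104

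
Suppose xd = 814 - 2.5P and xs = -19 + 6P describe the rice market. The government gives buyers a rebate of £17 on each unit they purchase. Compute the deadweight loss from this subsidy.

Pre-subsidy: 814 - 2.5P = -19 + 6P gives P* = 98, x* = 569.
With the rebate, buyers effectively pay Pb = Ps − 17, where Ps is the price sellers receive.
Demand in terms of Ps becomes xd = 814 − 2.5(Ps − 17) = 856.5 - 2.5Ps. Setting this equal to supply: 856.5 - 2.5Ps = -19 + 6Ps, so Ps = 103.
Buyers pay Pb = 103 − 17 = 86; x' = -19 + 6·103 = 599.
The subsidy expands output by 599 − 569 = 30 past the efficient level; on those units the gap between marginal cost and willingness to pay runs from 0 up to 17.
DWL = ½ × 17 × 30 = 255.

Deadweight loss = £255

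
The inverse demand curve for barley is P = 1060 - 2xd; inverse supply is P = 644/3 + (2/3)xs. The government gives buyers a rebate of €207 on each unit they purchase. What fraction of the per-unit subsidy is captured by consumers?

Consumer share = 0.75

Pre-subsidy: 1060 - 2x = 644/3 + (2/3)x gives x* = 317 and P* = 426.
With the rebate, buyers effectively pay Pb = Ps − 207, where Ps is the price sellers receive.
On the curves, Pb = 1060 - 2x and Ps = 644/3 + (2/3)x; the wedge Ps − Pb = 207 gives 644/3 + (2/3)x − (1060 - 2x) = 207, so x' = 394.625.
Then Pb = 1060 − 2·394.625 = 270.75 and Ps = 644/3 + (2/3)·394.625 = 477.75.
Buyers' price falls by P* − Pb = 426 − 270.75 = 155.25; sellers' price rises by Ps − P* = 477.75 − 426 = 51.75.
So consumers capture 155.25/207 = 0.75 of each unit of subsidy.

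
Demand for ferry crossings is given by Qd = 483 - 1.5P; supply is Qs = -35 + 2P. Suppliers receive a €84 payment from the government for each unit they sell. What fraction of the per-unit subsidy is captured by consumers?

Pre-subsidy: 483 - 1.5P = -35 + 2P gives P* = 148, Q* = 261.
With the subsidy, sellers receive Ps = Pb + 84 for each unit, where Pb is the price buyers pay.
Supply in terms of Pb becomes Qs = -35 + 2(Pb + 84) = 133 + 2Pb. Setting this equal to demand: 483 - 1.5Pb = 133 + 2Pb, so Pb = 100.
Sellers receive Ps = 100 + 84 = 184; Q' = 483 − 1.5·100 = 333.
Buyers' price falls by P* − Pb = 148 − 100 = 48; sellers' price rises by Ps − P* = 184 − 148 = 36.
So consumers capture 48/84 = 4/7 of each unit of subsidy.

Consumer share = 4/7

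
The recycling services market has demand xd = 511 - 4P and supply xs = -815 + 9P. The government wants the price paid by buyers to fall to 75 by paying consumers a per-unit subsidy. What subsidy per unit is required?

At a buyer price of 75, quantity demanded is 511 − 4·75 = 211.
Sellers supply 211 only when they receive Ps with -815 + 9·Ps = 211, i.e. Ps = 114.
s = Ps − Pb = 114 − 75 = 39.

Required subsidy s = 39 per unit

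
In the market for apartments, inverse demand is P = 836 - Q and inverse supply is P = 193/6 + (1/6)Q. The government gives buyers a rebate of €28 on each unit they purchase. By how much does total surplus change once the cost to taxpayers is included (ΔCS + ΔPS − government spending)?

Pre-subsidy: 836 - Q = 193/6 + (1/6)Q gives Q* = 689 and P* = 147.
With the rebate, buyers effectively pay Pb = Ps − 28, where Ps is the price sellers receive.
On the curves, Pb = 836 - Q and Ps = 193/6 + (1/6)Q; the wedge Ps − Pb = 28 gives 193/6 + (1/6)Q − (836 - Q) = 28, so Q' = 713.
Then Pb = 836 − 1·713 = 123 and Ps = 193/6 + (1/6)·713 = 151.
ΔCS = ½(689 + 713)(147 − 123) = 16824; ΔPS = ½(689 + 713)(151 − 147) = 2804.
Government spending = 28 × 713 = 19964.
Net change = 16824 + 2804 − 19964 = -336. The loss equals the DWL triangle ½·28·24.

Net change in total surplus = -€336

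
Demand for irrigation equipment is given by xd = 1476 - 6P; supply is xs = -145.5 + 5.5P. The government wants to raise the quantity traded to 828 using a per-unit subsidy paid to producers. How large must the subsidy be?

At x = 828, invert demand for the buyer price: Pb = (1476 − 828)/6 = 108; invert supply for the seller price: Ps = (828 − (-145.5))/5.5 = 177.
The subsidy must fill the gap: s = Ps − Pb = 177 − 108 = 69.

Required subsidy s = 69 per unit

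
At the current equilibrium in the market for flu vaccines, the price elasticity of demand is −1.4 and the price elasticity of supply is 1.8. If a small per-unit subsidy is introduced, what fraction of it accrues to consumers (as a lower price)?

Consumer share = 0.5625

For a small subsidy around the equilibrium, the benefit split depends on the relative slopes, which at a point are proportional to the elasticities.
Buyer share = εs/(εs + |εd|) = 1.8/(1.8 + 1.4) = 0.5625; seller share = |εd|/(εs + |εd|) = 0.4375.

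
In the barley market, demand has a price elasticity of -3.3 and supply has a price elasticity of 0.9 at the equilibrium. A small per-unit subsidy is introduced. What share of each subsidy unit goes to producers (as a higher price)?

For a small subsidy around the equilibrium, the benefit split depends on the relative slopes, which at a point are proportional to the elasticities.
Buyer share = εs/(εs + |εd|) = 0.9/(0.9 + 3.3) = 3/14; seller share = |εd|/(εs + |εd|) = 11/14.
So producers capture 11/14 of the subsidy.

Producer share = 11/14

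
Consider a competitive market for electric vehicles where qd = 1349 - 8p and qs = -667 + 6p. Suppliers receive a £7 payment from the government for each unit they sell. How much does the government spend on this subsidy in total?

Government cost = £1547

Pre-subsidy: 1349 - 8p = -667 + 6p gives p* = 144, q* = 197.
With the subsidy, sellers receive ps = pb + 7 for each unit, where pb is the price buyers pay.
Supply in terms of pb becomes qs = -667 + 6(pb + 7) = -625 + 6pb. Setting this equal to demand: 1349 - 8pb = -625 + 6pb, so pb = 141.
Sellers receive ps = 141 + 7 = 148; q' = 1349 − 8·141 = 221.
Government outlay = subsidy × quantity = 7 × 221 = 1547.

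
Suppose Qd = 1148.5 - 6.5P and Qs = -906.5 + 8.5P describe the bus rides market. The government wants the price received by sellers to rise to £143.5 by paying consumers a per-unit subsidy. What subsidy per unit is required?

Required subsidy s = £15 per unit

At a seller price of 143.5, quantity supplied is -906.5 + 8.5·143.5 = 313.25.
Buyers absorb 313.25 only when they pay Pb with 1148.5 − 6.5·Pb = 313.25, i.e. Pb = 128.5.
s = Ps − Pb = 143.5 − 128.5 = 15.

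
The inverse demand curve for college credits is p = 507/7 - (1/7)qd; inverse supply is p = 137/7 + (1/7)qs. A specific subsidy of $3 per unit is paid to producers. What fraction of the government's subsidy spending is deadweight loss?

Pre-subsidy: 507/7 - (1/7)q = 137/7 + (1/7)q gives q* = 185 and p* = 46.
With the subsidy, sellers receive ps = pb + 3 for each unit, where pb is the price buyers pay.
On the curves, pb = 507/7 - (1/7)q and ps = 137/7 + (1/7)q; the wedge ps − pb = 3 gives 137/7 + (1/7)q − (507/7 - (1/7)q) = 3, so q' = 195.5.
Then pb = 507/7 − (1/7)·195.5 = 44.5 and ps = 137/7 + (1/7)·195.5 = 47.5.
ΔCS = ½(185 + 195.5)(46 − 44.5) = 285.375; ΔPS = ½(185 + 195.5)(47.5 − 46) = 285.375.
Government spending = 3 × 195.5 = 586.5.
DWL = ½ × 3 × (195.5 − 185) = 15.75; fraction = 15.75 / 586.5 = 21/782.

DWL / government spending = 21/782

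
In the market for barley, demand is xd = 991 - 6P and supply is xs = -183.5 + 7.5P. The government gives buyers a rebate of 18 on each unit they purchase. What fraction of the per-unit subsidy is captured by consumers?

Consumer share = 5/9

Pre-subsidy: 991 - 6P = -183.5 + 7.5P gives P* = 87, x* = 469.
With the rebate, buyers effectively pay Pb = Ps − 18, where Ps is the price sellers receive.
Demand in terms of Ps becomes xd = 991 − 6(Ps − 18) = 1099 - 6Ps. Setting this equal to supply: 1099 - 6Ps = -183.5 + 7.5Ps, so Ps = 95.
Buyers pay Pb = 95 − 18 = 77; x' = -183.5 + 7.5·95 = 529.
Buyers' price falls by P* − Pb = 87 − 77 = 10; sellers' price rises by Ps − P* = 95 − 87 = 8.
So consumers capture 10/18 = 5/9 of each unit of subsidy.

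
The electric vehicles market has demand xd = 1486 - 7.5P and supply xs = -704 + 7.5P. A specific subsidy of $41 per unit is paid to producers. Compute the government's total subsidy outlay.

Pre-subsidy: 1486 - 7.5P = -704 + 7.5P gives P* = 146, x* = 391.
With the subsidy, sellers receive Ps = Pb + 41 for each unit, where Pb is the price buyers pay.
Supply in terms of Pb becomes xs = -704 + 7.5(Pb + 41) = -396.5 + 7.5Pb. Setting this equal to demand: 1486 - 7.5Pb = -396.5 + 7.5Pb, so Pb = 125.5.
Sellers receive Ps = 125.5 + 41 = 166.5; x' = 1486 − 7.5·125.5 = 544.75.
Government outlay = subsidy × quantity = 41 × 544.75 = 22334.75.

Government cost = $22334.75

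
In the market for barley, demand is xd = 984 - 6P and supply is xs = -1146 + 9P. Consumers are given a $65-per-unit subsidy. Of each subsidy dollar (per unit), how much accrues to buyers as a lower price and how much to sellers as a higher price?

Pre-subsidy: 984 - 6P = -1146 + 9P gives P* = 142, x* = 132.
With the rebate, buyers effectively pay Pb = Ps − 65, where Ps is the price sellers receive.
Demand in terms of Ps becomes xd = 984 − 6(Ps − 65) = 1374 - 6Ps. Setting this equal to supply: 1374 - 6Ps = -1146 + 9Ps, so Ps = 168.
Buyers pay Pb = 168 − 65 = 103; x' = -1146 + 9·168 = 366.
Buyers' price falls by P* − Pb = 142 − 103 = 39; sellers' price rises by Ps − P* = 168 − 142 = 26.

Buyers gain $39 per unit; sellers gain $26 per unit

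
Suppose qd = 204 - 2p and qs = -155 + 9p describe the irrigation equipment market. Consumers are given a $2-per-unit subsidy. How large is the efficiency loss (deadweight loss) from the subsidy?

Pre-subsidy: 204 - 2p = -155 + 9p gives p* = 359/11, q* = 1526/11.
With the rebate, buyers effectively pay pb = ps − 2, where ps is the price sellers receive.
Demand in terms of ps becomes qd = 204 − 2(ps − 2) = 208 - 2ps. Setting this equal to supply: 208 - 2ps = -155 + 9ps, so ps = 33.
Buyers pay pb = 33 − 2 = 31; q' = -155 + 9·33 = 142.
The subsidy expands output by 142 − 1526/11 = 36/11 past the efficient level; on those units the gap between marginal cost and willingness to pay runs from 0 up to 2.
DWL = ½ × 2 × 36/11 = 36/11.

Deadweight loss = 36/11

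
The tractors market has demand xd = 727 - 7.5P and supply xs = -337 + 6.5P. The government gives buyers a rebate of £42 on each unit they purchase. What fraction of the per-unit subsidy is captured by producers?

Pre-subsidy: 727 - 7.5P = -337 + 6.5P gives P* = 76, x* = 157.
With the rebate, buyers effectively pay Pb = Ps − 42, where Ps is the price sellers receive.
Demand in terms of Ps becomes xd = 727 − 7.5(Ps − 42) = 1042 - 7.5Ps. Setting this equal to supply: 1042 - 7.5Ps = -337 + 6.5Ps, so Ps = 98.5.
Buyers pay Pb = 98.5 − 42 = 56.5; x' = -337 + 6.5·98.5 = 303.25.
Buyers' price falls by P* − Pb = 76 − 56.5 = 19.5; sellers' price rises by Ps − P* = 98.5 − 76 = 22.5.
So producers capture 22.5/42 = 15/28 of each unit of subsidy.

Producer share = 15/28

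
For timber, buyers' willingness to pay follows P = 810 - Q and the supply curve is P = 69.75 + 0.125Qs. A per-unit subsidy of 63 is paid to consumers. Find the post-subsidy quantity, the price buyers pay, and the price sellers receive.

Pre-subsidy: 810 - Q = 69.75 + 0.125Q gives Q* = 658 and P* = 152.
With the rebate, buyers effectively pay Pb = Ps − 63, where Ps is the price sellers receive.
On the curves, Pb = 810 - Q and Ps = 69.75 + 0.125Q; the wedge Ps − Pb = 63 gives 69.75 + 0.125Q − (810 - Q) = 63, so Q' = 714.
Then Pb = 810 − 1·714 = 96 and Ps = 69.75 + 0.125·714 = 159.

Q' = 714; buyers pay 96; sellers receive 159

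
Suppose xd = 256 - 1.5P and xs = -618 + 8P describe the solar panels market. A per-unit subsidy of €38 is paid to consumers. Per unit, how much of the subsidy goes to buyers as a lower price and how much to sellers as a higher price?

Pre-subsidy: 256 - 1.5P = -618 + 8P gives P* = 92, x* = 118.
With the rebate, buyers effectively pay Pb = Ps − 38, where Ps is the price sellers receive.
Demand in terms of Ps becomes xd = 256 − 1.5(Ps − 38) = 313 - 1.5Ps. Setting this equal to supply: 313 - 1.5Ps = -618 + 8Ps, so Ps = 98.
Buyers pay Pb = 98 − 38 = 60; x' = -618 + 8·98 = 166.
Buyers' price falls by P* − Pb = 92 − 60 = 32; sellers' price rises by Ps − P* = 98 − 92 = 6.

Buyers gain €32 per unit; sellers gain €6 per unit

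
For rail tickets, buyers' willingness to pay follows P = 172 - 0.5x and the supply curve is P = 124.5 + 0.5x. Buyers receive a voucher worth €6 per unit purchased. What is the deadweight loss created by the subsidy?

Pre-subsidy: 172 - 0.5x = 124.5 + 0.5x gives x* = 47.5 and P* = 148.25.
With the rebate, buyers effectively pay Pb = Ps − 6, where Ps is the price sellers receive.
On the curves, Pb = 172 - 0.5x and Ps = 124.5 + 0.5x; the wedge Ps − Pb = 6 gives 124.5 + 0.5x − (172 - 0.5x) = 6, so x' = 53.5.
Then Pb = 172 − 0.5·53.5 = 145.25 and Ps = 124.5 + 0.5·53.5 = 151.25.
The subsidy expands output by 53.5 − 47.5 = 6 past the efficient level; on those units the gap between marginal cost and willingness to pay runs from 0 up to 6.
DWL = ½ × 6 × 6 = 18.

Deadweight loss = €18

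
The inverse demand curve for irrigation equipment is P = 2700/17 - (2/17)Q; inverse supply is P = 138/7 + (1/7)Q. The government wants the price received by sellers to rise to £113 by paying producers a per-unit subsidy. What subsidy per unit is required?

Required subsidy s = £31 per unit

At a seller price of 113, quantity supplied is -138 + 7·113 = 653.
Buyers absorb 653 only when they pay Pb = 2700/17 − (2/17)·653 = 82.
s = Ps − Pb = 113 − 82 = 31.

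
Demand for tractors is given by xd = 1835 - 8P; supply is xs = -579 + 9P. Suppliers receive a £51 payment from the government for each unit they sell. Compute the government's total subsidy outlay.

Pre-subsidy: 1835 - 8P = -579 + 9P gives P* = 142, x* = 699.
With the subsidy, sellers receive Ps = Pb + 51 for each unit, where Pb is the price buyers pay.
Supply in terms of Pb becomes xs = -579 + 9(Pb + 51) = -120 + 9Pb. Setting this equal to demand: 1835 - 8Pb = -120 + 9Pb, so Pb = 115.
Sellers receive Ps = 115 + 51 = 166; x' = 1835 − 8·115 = 915.
Government outlay = subsidy × quantity = 51 × 915 = 46665.

Government cost = £46665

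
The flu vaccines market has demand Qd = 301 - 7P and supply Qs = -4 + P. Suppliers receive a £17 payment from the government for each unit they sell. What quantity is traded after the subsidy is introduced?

Pre-subsidy: 301 - 7P = -4 + P gives P* = 38.125, Q* = 34.125.
With the subsidy, sellers receive Ps = Pb + 17 for each unit, where Pb is the price buyers pay.
Supply in terms of Pb becomes Qs = -4 + 1(Pb + 17) = 13 + Pb. Setting this equal to demand: 301 - 7Pb = 13 + Pb, so Pb = 36.
Sellers receive Ps = 36 + 17 = 53; Q' = 301 − 7·36 = 49.

Q' = 49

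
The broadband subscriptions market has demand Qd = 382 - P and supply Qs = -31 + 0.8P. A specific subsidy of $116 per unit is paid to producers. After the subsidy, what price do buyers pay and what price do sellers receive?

Buyers pay 1601/9; sellers receive 2645/9

Pre-subsidy: 382 - P = -31 + 0.8P gives P* = 2065/9, Q* = 1373/9.
With the subsidy, sellers receive Ps = Pb + 116 for each unit, where Pb is the price buyers pay.
Supply in terms of Pb becomes Qs = -31 + 0.8(Pb + 116) = 61.8 + 0.8Pb. Setting this equal to demand: 382 - Pb = 61.8 + 0.8Pb, so Pb = 1601/9.
Sellers receive Ps = 1601/9 + 116 = 2645/9; Q' = 382 − 1·(1601/9) = 1837/9.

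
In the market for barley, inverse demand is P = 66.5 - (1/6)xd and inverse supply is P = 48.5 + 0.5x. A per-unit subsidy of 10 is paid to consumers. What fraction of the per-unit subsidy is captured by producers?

Pre-subsidy: 66.5 - (1/6)x = 48.5 + 0.5x gives x* = 27 and P* = 62.
With the rebate, buyers effectively pay Pb = Ps − 10, where Ps is the price sellers receive.
On the curves, Pb = 66.5 - (1/6)x and Ps = 48.5 + 0.5x; the wedge Ps − Pb = 10 gives 48.5 + 0.5x − (66.5 - (1/6)x) = 10, so x' = 42.
Then Pb = 66.5 − (1/6)·42 = 59.5 and Ps = 48.5 + 0.5·42 = 69.5.
Buyers' price falls by P* − Pb = 62 − 59.5 = 2.5; sellers' price rises by Ps − P* = 69.5 − 62 = 7.5.
So producers capture 7.5/10 = 0.75 of each unit of subsidy.

Producer share = 0.75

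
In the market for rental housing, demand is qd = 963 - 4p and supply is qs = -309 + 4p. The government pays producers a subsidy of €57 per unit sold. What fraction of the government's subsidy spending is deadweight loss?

DWL / government spending = 19/147

Pre-subsidy: 963 - 4p = -309 + 4p gives p* = 159, q* = 327.
With the subsidy, sellers receive ps = pb + 57 for each unit, where pb is the price buyers pay.
Supply in terms of pb becomes qs = -309 + 4(pb + 57) = -81 + 4pb. Setting this equal to demand: 963 - 4pb = -81 + 4pb, so pb = 130.5.
Sellers receive ps = 130.5 + 57 = 187.5; q' = 963 − 4·130.5 = 441.
ΔCS = ½(327 + 441)(159 − 130.5) = 10944; ΔPS = ½(327 + 441)(187.5 − 159) = 10944.
Government spending = 57 × 441 = 25137.
DWL = ½ × 57 × (441 − 327) = 3249; fraction = 3249 / 25137 = 19/147.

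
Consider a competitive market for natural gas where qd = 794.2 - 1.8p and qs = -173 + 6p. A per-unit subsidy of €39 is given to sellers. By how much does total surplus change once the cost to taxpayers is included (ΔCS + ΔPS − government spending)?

Net change in total surplus = -€1053

Pre-subsidy: 794.2 - 1.8p = -173 + 6p gives p* = 124, q* = 571.
With the subsidy, sellers receive ps = pb + 39 for each unit, where pb is the price buyers pay.
Supply in terms of pb becomes qs = -173 + 6(pb + 39) = 61 + 6pb. Setting this equal to demand: 794.2 - 1.8pb = 61 + 6pb, so pb = 94.
Sellers receive ps = 94 + 39 = 133; q' = 794.2 − 1.8·94 = 625.
ΔCS = ½(571 + 625)(124 − 94) = 17940; ΔPS = ½(571 + 625)(133 − 124) = 5382.
Government spending = 39 × 625 = 24375.
Net change = 17940 + 5382 − 24375 = -1053. The loss equals the DWL triangle ½·39·54.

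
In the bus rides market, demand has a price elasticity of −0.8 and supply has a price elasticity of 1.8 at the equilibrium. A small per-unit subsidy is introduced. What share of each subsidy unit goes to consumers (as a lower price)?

Consumer share = 9/13

For a small subsidy around the equilibrium, the benefit split depends on the relative slopes, which at a point are proportional to the elasticities.
Buyer share = εs/(εs + |εd|) = 1.8/(1.8 + 0.8) = 9/13; seller share = |εd|/(εs + |εd|) = 4/13.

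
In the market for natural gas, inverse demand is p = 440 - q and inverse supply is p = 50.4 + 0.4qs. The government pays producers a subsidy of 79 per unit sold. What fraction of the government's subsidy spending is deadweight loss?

Pre-subsidy: 440 - q = 50.4 + 0.4q gives q* = 1948/7 and p* = 1132/7.
With the subsidy, sellers receive ps = pb + 79 for each unit, where pb is the price buyers pay.
On the curves, pb = 440 - q and ps = 50.4 + 0.4q; the wedge ps − pb = 79 gives 50.4 + 0.4q − (440 - q) = 79, so q' = 2343/7.
Then pb = 440 − 1·(2343/7) = 737/7 and ps = 50.4 + 0.4·(2343/7) = 1290/7.
ΔCS = ½(1948/7 + 2343/7)(1132/7 − 737/7) = 242135/14; ΔPS = ½(1948/7 + 2343/7)(1290/7 − 1132/7) = 48427/7.
Government spending = 79 × 2343/7 = 185097/7.
DWL = ½ × 79 × (2343/7 − 1948/7) = 31205/14; fraction = (31205/14) / (185097/7) = 395/4686.

DWL / government spending = 395/4686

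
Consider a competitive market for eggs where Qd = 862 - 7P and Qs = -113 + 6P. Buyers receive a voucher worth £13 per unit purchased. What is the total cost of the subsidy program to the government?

Government cost = £4927

Pre-subsidy: 862 - 7P = -113 + 6P gives P* = 75, Q* = 337.
With the rebate, buyers effectively pay Pb = Ps − 13, where Ps is the price sellers receive.
Demand in terms of Ps becomes Qd = 862 − 7(Ps − 13) = 953 - 7Ps. Setting this equal to supply: 953 - 7Ps = -113 + 6Ps, so Ps = 82.
Buyers pay Pb = 82 − 13 = 69; Q' = -113 + 6·82 = 379.
Government outlay = subsidy × quantity = 13 × 379 = 4927.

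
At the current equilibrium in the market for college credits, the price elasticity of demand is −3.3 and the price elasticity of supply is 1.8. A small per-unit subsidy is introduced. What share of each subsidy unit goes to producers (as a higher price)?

For a small subsidy around the equilibrium, the benefit split depends on the relative slopes, which at a point are proportional to the elasticities.
Buyer share = εs/(εs + |εd|) = 1.8/(1.8 + 3.3) = 6/17; seller share = |εd|/(εs + |εd|) = 11/17.
So producers capture 11/17 of the subsidy.

Producer share = 11/17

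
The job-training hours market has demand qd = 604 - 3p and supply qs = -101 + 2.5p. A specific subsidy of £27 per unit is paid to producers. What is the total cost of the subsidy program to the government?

Pre-subsidy: 604 - 3p = -101 + 2.5p gives p* = 1410/11, q* = 2414/11.
With the subsidy, sellers receive ps = pb + 27 for each unit, where pb is the price buyers pay.
Supply in terms of pb becomes qs = -101 + 2.5(pb + 27) = -33.5 + 2.5pb. Setting this equal to demand: 604 - 3pb = -33.5 + 2.5pb, so pb = 1275/11.
Sellers receive ps = 1275/11 + 27 = 1572/11; q' = 604 − 3·(1275/11) = 2819/11.
Government outlay = subsidy × quantity = 27 × 2819/11 = 76113/11.

Government cost = 76113/11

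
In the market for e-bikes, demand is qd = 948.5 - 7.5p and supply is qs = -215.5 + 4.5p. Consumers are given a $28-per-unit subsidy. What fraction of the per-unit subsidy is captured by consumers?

Pre-subsidy: 948.5 - 7.5p = -215.5 + 4.5p gives p* = 97, q* = 221.
With the rebate, buyers effectively pay pb = ps − 28, where ps is the price sellers receive.
Demand in terms of ps becomes qd = 948.5 − 7.5(ps − 28) = 1158.5 - 7.5ps. Setting this equal to supply: 1158.5 - 7.5ps = -215.5 + 4.5ps, so ps = 114.5.
Buyers pay pb = 114.5 − 28 = 86.5; q' = -215.5 + 4.5·114.5 = 299.75.
Buyers' price falls by p* − pb = 97 − 86.5 = 10.5; sellers' price rises by ps − p* = 114.5 − 97 = 17.5.
So consumers capture 10.5/28 = 0.375 of each unit of subsidy.

Consumer share = 0.375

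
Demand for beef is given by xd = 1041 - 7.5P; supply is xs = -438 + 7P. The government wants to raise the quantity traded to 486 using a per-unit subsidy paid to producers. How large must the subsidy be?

Required subsidy s = 58 per unit

At x = 486, invert demand for the buyer price: Pb = (1041 − 486)/7.5 = 74; invert supply for the seller price: Ps = (486 − (-438))/7 = 132.
The subsidy must fill the gap: s = Ps − Pb = 132 − 74 = 58.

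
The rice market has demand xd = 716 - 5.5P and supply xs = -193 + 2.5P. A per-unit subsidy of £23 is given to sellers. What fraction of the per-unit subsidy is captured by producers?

Pre-subsidy: 716 - 5.5P = -193 + 2.5P gives P* = 113.625, x* = 91.0625.
With the subsidy, sellers receive Ps = Pb + 23 for each unit, where Pb is the price buyers pay.
Supply in terms of Pb becomes xs = -193 + 2.5(Pb + 23) = -135.5 + 2.5Pb. Setting this equal to demand: 716 - 5.5Pb = -135.5 + 2.5Pb, so Pb = 106.4375.
Sellers receive Ps = 106.4375 + 23 = 129.4375; x' = 716 − 5.5·106.4375 = 130.59375.
Buyers' price falls by P* − Pb = 113.625 − 106.4375 = 7.1875; sellers' price rises by Ps − P* = 129.4375 − 113.625 = 15.8125.
So producers capture 15.8125/23 = 0.6875 of each unit of subsidy.

Producer share = 0.6875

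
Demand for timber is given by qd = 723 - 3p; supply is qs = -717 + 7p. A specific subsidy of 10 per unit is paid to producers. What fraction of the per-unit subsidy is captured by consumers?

Consumer share = 0.7

Pre-subsidy: 723 - 3p = -717 + 7p gives p* = 144, q* = 291.
With the subsidy, sellers receive ps = pb + 10 for each unit, where pb is the price buyers pay.
Supply in terms of pb becomes qs = -717 + 7(pb + 10) = -647 + 7pb. Setting this equal to demand: 723 - 3pb = -647 + 7pb, so pb = 137.
Sellers receive ps = 137 + 10 = 147; q' = 723 − 3·137 = 312.
Buyers' price falls by p* − pb = 144 − 137 = 7; sellers' price rises by ps − p* = 147 − 144 = 3.
So consumers capture 7/10 = 0.7 of each unit of subsidy.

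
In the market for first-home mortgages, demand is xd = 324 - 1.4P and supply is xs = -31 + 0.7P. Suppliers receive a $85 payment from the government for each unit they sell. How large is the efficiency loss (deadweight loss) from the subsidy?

Deadweight loss = 10115/6

Pre-subsidy: 324 - 1.4P = -31 + 0.7P gives P* = 3550/21, x* = 262/3.
With the subsidy, sellers receive Ps = Pb + 85 for each unit, where Pb is the price buyers pay.
Supply in terms of Pb becomes xs = -31 + 0.7(Pb + 85) = 28.5 + 0.7Pb. Setting this equal to demand: 324 - 1.4Pb = 28.5 + 0.7Pb, so Pb = 985/7.
Sellers receive Ps = 985/7 + 85 = 1580/7; x' = 324 − 1.4·(985/7) = 127.
The subsidy expands output by 127 − 262/3 = 119/3 past the efficient level; on those units the gap between marginal cost and willingness to pay runs from 0 up to 85.
DWL = ½ × 85 × 119/3 = 10115/6.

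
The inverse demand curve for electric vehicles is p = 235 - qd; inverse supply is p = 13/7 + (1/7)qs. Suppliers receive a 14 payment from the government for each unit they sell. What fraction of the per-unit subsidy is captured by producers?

Producer share = 0.125

Pre-subsidy: 235 - q = 13/7 + (1/7)q gives q* = 204 and p* = 31.
With the subsidy, sellers receive ps = pb + 14 for each unit, where pb is the price buyers pay.
On the curves, pb = 235 - q and ps = 13/7 + (1/7)q; the wedge ps − pb = 14 gives 13/7 + (1/7)q − (235 - q) = 14, so q' = 216.25.
Then pb = 235 − 1·216.25 = 18.75 and ps = 13/7 + (1/7)·216.25 = 32.75.
Buyers' price falls by p* − pb = 31 − 18.75 = 12.25; sellers' price rises by ps − p* = 32.75 − 31 = 1.75.
So producers capture 1.75/14 = 0.125 of each unit of subsidy.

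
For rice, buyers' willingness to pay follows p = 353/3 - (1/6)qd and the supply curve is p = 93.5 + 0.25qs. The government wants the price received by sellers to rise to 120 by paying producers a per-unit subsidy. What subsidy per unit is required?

Required subsidy s = 20 per unit

At a seller price of 120, quantity supplied is -374 + 4·120 = 106.
Buyers absorb 106 only when they pay pb = 353/3 − (1/6)·106 = 100.
s = ps − pb = 120 − 100 = 20.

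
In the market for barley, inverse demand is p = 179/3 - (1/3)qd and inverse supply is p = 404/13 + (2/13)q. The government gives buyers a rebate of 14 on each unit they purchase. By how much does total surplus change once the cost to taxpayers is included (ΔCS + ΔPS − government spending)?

Net change in total surplus = -3822/19

Pre-subsidy: 179/3 - (1/3)q = 404/13 + (2/13)q gives q* = 1115/19 and p* = 762/19.
With the rebate, buyers effectively pay pb = ps − 14, where ps is the price sellers receive.
On the curves, pb = 179/3 - (1/3)q and ps = 404/13 + (2/13)q; the wedge ps − pb = 14 gives 404/13 + (2/13)q − (179/3 - (1/3)q) = 14, so q' = 1661/19.
Then pb = 179/3 − (1/3)·(1661/19) = 580/19 and ps = 404/13 + (2/13)·(1661/19) = 846/19.
ΔCS = ½(1115/19 + 1661/19)(762/19 − 580/19) = 252616/361; ΔPS = ½(1115/19 + 1661/19)(846/19 − 762/19) = 116592/361.
Government spending = 14 × 1661/19 = 23254/19.
Net change = 252616/361 + 116592/361 − 23254/19 = -3822/19. The loss equals the DWL triangle ½·14·546/19.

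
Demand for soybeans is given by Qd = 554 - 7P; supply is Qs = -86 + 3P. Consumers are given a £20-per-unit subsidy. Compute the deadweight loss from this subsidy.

Pre-subsidy: 554 - 7P = -86 + 3P gives P* = 64, Q* = 106.
With the rebate, buyers effectively pay Pb = Ps − 20, where Ps is the price sellers receive.
Demand in terms of Ps becomes Qd = 554 − 7(Ps − 20) = 694 - 7Ps. Setting this equal to supply: 694 - 7Ps = -86 + 3Ps, so Ps = 78.
Buyers pay Pb = 78 − 20 = 58; Q' = -86 + 3·78 = 148.
The subsidy expands output by 148 − 106 = 42 past the efficient level; on those units the gap between marginal cost and willingness to pay runs from 0 up to 20.
DWL = ½ × 20 × 42 = 420.

Deadweight loss = £420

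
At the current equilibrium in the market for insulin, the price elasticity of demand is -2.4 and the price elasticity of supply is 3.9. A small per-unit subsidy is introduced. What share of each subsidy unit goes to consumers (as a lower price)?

Consumer share = 13/21

For a small subsidy around the equilibrium, the benefit split depends on the relative slopes, which at a point are proportional to the elasticities.
Buyer share = εs/(εs + |εd|) = 3.9/(3.9 + 2.4) = 13/21; seller share = |εd|/(εs + |εd|) = 8/21.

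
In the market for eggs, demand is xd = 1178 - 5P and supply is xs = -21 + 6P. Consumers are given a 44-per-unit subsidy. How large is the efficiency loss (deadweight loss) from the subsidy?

Pre-subsidy: 1178 - 5P = -21 + 6P gives P* = 109, x* = 633.
With the rebate, buyers effectively pay Pb = Ps − 44, where Ps is the price sellers receive.
Demand in terms of Ps becomes xd = 1178 − 5(Ps − 44) = 1398 - 5Ps. Setting this equal to supply: 1398 - 5Ps = -21 + 6Ps, so Ps = 129.
Buyers pay Pb = 129 − 44 = 85; x' = -21 + 6·129 = 753.
The subsidy expands output by 753 − 633 = 120 past the efficient level; on those units the gap between marginal cost and willingness to pay runs from 0 up to 44.
DWL = ½ × 44 × 120 = 2640.

Deadweight loss = 2640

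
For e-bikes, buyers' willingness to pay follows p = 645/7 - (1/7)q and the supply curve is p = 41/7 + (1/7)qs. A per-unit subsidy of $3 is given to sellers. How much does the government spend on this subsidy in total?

Government cost = $937.5

Pre-subsidy: 645/7 - (1/7)q = 41/7 + (1/7)q gives q* = 302 and p* = 49.
With the subsidy, sellers receive ps = pb + 3 for each unit, where pb is the price buyers pay.
On the curves, pb = 645/7 - (1/7)q and ps = 41/7 + (1/7)q; the wedge ps − pb = 3 gives 41/7 + (1/7)q − (645/7 - (1/7)q) = 3, so q' = 312.5.
Then pb = 645/7 − (1/7)·312.5 = 47.5 and ps = 41/7 + (1/7)·312.5 = 50.5.
Government outlay = subsidy × quantity = 3 × 312.5 = 937.5.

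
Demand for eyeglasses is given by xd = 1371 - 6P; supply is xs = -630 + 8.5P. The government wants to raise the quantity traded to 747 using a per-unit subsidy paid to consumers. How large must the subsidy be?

At x = 747, invert demand for the buyer price: Pb = (1371 − 747)/6 = 104; invert supply for the seller price: Ps = (747 − (-630))/8.5 = 162.
The subsidy must fill the gap: s = Ps − Pb = 162 − 104 = 58.

Required subsidy s = 58 per unit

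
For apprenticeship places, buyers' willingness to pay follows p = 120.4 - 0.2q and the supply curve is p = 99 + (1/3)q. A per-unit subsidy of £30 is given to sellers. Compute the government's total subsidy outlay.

Government cost = £2891.25

Pre-subsidy: 120.4 - 0.2q = 99 + (1/3)q gives q* = 40.125 and p* = 112.375.
With the subsidy, sellers receive ps = pb + 30 for each unit, where pb is the price buyers pay.
On the curves, pb = 120.4 - 0.2q and ps = 99 + (1/3)q; the wedge ps − pb = 30 gives 99 + (1/3)q − (120.4 - 0.2q) = 30, so q' = 96.375.
Then pb = 120.4 − 0.2·96.375 = 101.125 and ps = 99 + (1/3)·96.375 = 131.125.
Government outlay = subsidy × quantity = 30 × 96.375 = 2891.25.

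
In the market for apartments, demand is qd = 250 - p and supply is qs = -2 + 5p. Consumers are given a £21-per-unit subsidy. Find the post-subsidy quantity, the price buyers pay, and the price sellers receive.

q' = 225.5; buyers pay £24.5; sellers receive £45.5

Pre-subsidy: 250 - p = -2 + 5p gives p* = 42, q* = 208.
With the rebate, buyers effectively pay pb = ps − 21, where ps is the price sellers receive.
Demand in terms of ps becomes qd = 250 − 1(ps − 21) = 271 - ps. Setting this equal to supply: 271 - ps = -2 + 5ps, so ps = 45.5.
Buyers pay pb = 45.5 − 21 = 24.5; q' = -2 + 5·45.5 = 225.5.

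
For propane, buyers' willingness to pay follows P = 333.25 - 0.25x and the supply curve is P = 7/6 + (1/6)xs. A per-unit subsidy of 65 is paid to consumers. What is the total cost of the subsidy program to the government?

Government cost = 61945

Pre-subsidy: 333.25 - 0.25x = 7/6 + (1/6)x gives x* = 797 and P* = 134.
With the rebate, buyers effectively pay Pb = Ps − 65, where Ps is the price sellers receive.
On the curves, Pb = 333.25 - 0.25x and Ps = 7/6 + (1/6)x; the wedge Ps − Pb = 65 gives 7/6 + (1/6)x − (333.25 - 0.25x) = 65, so x' = 953.
Then Pb = 333.25 − 0.25·953 = 95 and Ps = 7/6 + (1/6)·953 = 160.
Government outlay = subsidy × quantity = 65 × 953 = 61945.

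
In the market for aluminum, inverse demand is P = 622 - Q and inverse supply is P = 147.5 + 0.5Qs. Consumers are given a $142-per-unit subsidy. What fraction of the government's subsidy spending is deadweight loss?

Pre-subsidy: 622 - Q = 147.5 + 0.5Q gives Q* = 949/3 and P* = 917/3.
With the rebate, buyers effectively pay Pb = Ps − 142, where Ps is the price sellers receive.
On the curves, Pb = 622 - Q and Ps = 147.5 + 0.5Q; the wedge Ps − Pb = 142 gives 147.5 + 0.5Q − (622 - Q) = 142, so Q' = 411.
Then Pb = 622 − 1·411 = 211 and Ps = 147.5 + 0.5·411 = 353.
ΔCS = ½(949/3 + 411)(917/3 − 211) = 309844/9; ΔPS = ½(949/3 + 411)(353 − 917/3) = 154922/9.
Government spending = 142 × 411 = 58362.
DWL = ½ × 142 × (411 − 949/3) = 20164/3; fraction = (20164/3) / 58362 = 142/1233.

DWL / government spending = 142/1233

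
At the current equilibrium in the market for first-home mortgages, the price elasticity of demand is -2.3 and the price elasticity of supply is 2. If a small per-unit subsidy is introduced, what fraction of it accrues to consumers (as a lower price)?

For a small subsidy around the equilibrium, the benefit split depends on the relative slopes, which at a point are proportional to the elasticities.
Buyer share = εs/(εs + |εd|) = 2/(2 + 2.3) = 20/43; seller share = |εd|/(εs + |εd|) = 23/43.

Consumer share = 20/43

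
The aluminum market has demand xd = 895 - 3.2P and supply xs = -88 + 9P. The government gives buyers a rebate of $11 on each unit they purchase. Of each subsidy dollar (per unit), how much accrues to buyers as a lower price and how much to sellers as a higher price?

Pre-subsidy: 895 - 3.2P = -88 + 9P gives P* = 4915/61, x* = 38867/61.
With the rebate, buyers effectively pay Pb = Ps − 11, where Ps is the price sellers receive.
Demand in terms of Ps becomes xd = 895 − 3.2(Ps − 11) = 930.2 - 3.2Ps. Setting this equal to supply: 930.2 - 3.2Ps = -88 + 9Ps, so Ps = 5091/61.
Buyers pay Pb = 5091/61 − 11 = 4420/61; x' = -88 + 9·(5091/61) = 40451/61.
Buyers' price falls by P* − Pb = 4915/61 − 4420/61 = 495/61; sellers' price rises by Ps − P* = 5091/61 − 4915/61 = 176/61.

Buyers gain 495/61 per unit; sellers gain 176/61 per unit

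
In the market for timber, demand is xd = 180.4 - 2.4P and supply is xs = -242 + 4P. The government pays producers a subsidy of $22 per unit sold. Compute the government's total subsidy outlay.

Pre-subsidy: 180.4 - 2.4P = -242 + 4P gives P* = 66, x* = 22.
With the subsidy, sellers receive Ps = Pb + 22 for each unit, where Pb is the price buyers pay.
Supply in terms of Pb becomes xs = -242 + 4(Pb + 22) = -154 + 4Pb. Setting this equal to demand: 180.4 - 2.4Pb = -154 + 4Pb, so Pb = 52.25.
Sellers receive Ps = 52.25 + 22 = 74.25; x' = 180.4 − 2.4·52.25 = 55.
Government outlay = subsidy × quantity = 22 × 55 = 1210.

Government cost = $1210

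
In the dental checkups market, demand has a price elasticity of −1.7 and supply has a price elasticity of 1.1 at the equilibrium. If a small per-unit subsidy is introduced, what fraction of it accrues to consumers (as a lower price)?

Consumer share = 11/28

For a small subsidy around the equilibrium, the benefit split depends on the relative slopes, which at a point are proportional to the elasticities.
Buyer share = εs/(εs + |εd|) = 1.1/(1.1 + 1.7) = 11/28; seller share = |εd|/(εs + |εd|) = 17/28.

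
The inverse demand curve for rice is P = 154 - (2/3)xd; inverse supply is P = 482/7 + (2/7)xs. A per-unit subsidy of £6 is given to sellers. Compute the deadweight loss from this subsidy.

Deadweight loss = £18.9

Pre-subsidy: 154 - (2/3)x = 482/7 + (2/7)x gives x* = 89.4 and P* = 94.4.
With the subsidy, sellers receive Ps = Pb + 6 for each unit, where Pb is the price buyers pay.
On the curves, Pb = 154 - (2/3)x and Ps = 482/7 + (2/7)x; the wedge Ps − Pb = 6 gives 482/7 + (2/7)x − (154 - (2/3)x) = 6, so x' = 95.7.
Then Pb = 154 − (2/3)·95.7 = 90.2 and Ps = 482/7 + (2/7)·95.7 = 96.2.
The subsidy expands output by 95.7 − 89.4 = 6.3 past the efficient level; on those units the gap between marginal cost and willingness to pay runs from 0 up to 6.
DWL = ½ × 6 × 6.3 = 18.9.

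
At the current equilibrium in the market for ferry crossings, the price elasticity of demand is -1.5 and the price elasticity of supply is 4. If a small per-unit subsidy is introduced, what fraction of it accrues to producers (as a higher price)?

For a small subsidy around the equilibrium, the benefit split depends on the relative slopes, which at a point are proportional to the elasticities.
Buyer share = εs/(εs + |εd|) = 4/(4 + 1.5) = 8/11; seller share = |εd|/(εs + |εd|) = 3/11.
So producers capture 3/11 of the subsidy.

Producer share = 3/11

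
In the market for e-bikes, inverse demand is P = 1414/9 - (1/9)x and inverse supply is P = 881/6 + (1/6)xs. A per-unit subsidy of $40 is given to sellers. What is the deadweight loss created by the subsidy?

Pre-subsidy: 1414/9 - (1/9)x = 881/6 + (1/6)x gives x* = 37 and P* = 153.
With the subsidy, sellers receive Ps = Pb + 40 for each unit, where Pb is the price buyers pay.
On the curves, Pb = 1414/9 - (1/9)x and Ps = 881/6 + (1/6)x; the wedge Ps − Pb = 40 gives 881/6 + (1/6)x − (1414/9 - (1/9)x) = 40, so x' = 181.
Then Pb = 1414/9 − (1/9)·181 = 137 and Ps = 881/6 + (1/6)·181 = 177.
The subsidy expands output by 181 − 37 = 144 past the efficient level; on those units the gap between marginal cost and willingness to pay runs from 0 up to 40.
DWL = ½ × 40 × 144 = 2880.

Deadweight loss = $2880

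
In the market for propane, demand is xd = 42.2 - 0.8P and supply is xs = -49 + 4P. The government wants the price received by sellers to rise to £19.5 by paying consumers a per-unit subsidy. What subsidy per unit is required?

At a seller price of 19.5, quantity supplied is -49 + 4·19.5 = 29.
Buyers absorb 29 only when they pay Pb with 42.2 − 0.8·Pb = 29, i.e. Pb = 16.5.
s = Ps − Pb = 19.5 − 16.5 = 3.

Required subsidy s = £3 per unit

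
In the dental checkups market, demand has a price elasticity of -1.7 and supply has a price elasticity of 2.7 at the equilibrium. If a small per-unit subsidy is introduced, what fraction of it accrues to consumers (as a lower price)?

Consumer share = 27/44

For a small subsidy around the equilibrium, the benefit split depends on the relative slopes, which at a point are proportional to the elasticities.
Buyer share = εs/(εs + |εd|) = 2.7/(2.7 + 1.7) = 27/44; seller share = |εd|/(εs + |εd|) = 17/44.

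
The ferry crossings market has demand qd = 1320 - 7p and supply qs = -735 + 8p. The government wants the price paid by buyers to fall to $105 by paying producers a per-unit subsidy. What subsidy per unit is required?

At a buyer price of 105, quantity demanded is 1320 − 7·105 = 585.
Sellers supply 585 only when they receive ps with -735 + 8·ps = 585, i.e. ps = 165.
s = ps − pb = 165 − 105 = 60.

Required subsidy s = $60 per unit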